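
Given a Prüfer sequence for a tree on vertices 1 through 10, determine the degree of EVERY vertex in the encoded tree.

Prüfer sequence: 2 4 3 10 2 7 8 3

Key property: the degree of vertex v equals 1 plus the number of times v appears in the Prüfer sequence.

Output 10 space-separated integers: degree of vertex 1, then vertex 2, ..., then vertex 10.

p_1 = 2: count[2] becomes 1
p_2 = 4: count[4] becomes 1
p_3 = 3: count[3] becomes 1
p_4 = 10: count[10] becomes 1
p_5 = 2: count[2] becomes 2
p_6 = 7: count[7] becomes 1
p_7 = 8: count[8] becomes 1
p_8 = 3: count[3] becomes 2
Degrees (1 + count): deg[1]=1+0=1, deg[2]=1+2=3, deg[3]=1+2=3, deg[4]=1+1=2, deg[5]=1+0=1, deg[6]=1+0=1, deg[7]=1+1=2, deg[8]=1+1=2, deg[9]=1+0=1, deg[10]=1+1=2

Answer: 1 3 3 2 1 1 2 2 1 2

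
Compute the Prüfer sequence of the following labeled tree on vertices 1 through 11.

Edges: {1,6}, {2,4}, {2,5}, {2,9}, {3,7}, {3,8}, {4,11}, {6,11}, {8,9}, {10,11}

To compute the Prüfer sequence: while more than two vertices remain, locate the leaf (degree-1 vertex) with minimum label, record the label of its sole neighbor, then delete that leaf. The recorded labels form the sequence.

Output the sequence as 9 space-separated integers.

Answer: 6 2 11 3 8 9 2 4 11

Derivation:
Step 1: leaves = {1,5,7,10}. Remove smallest leaf 1, emit neighbor 6.
Step 2: leaves = {5,6,7,10}. Remove smallest leaf 5, emit neighbor 2.
Step 3: leaves = {6,7,10}. Remove smallest leaf 6, emit neighbor 11.
Step 4: leaves = {7,10}. Remove smallest leaf 7, emit neighbor 3.
Step 5: leaves = {3,10}. Remove smallest leaf 3, emit neighbor 8.
Step 6: leaves = {8,10}. Remove smallest leaf 8, emit neighbor 9.
Step 7: leaves = {9,10}. Remove smallest leaf 9, emit neighbor 2.
Step 8: leaves = {2,10}. Remove smallest leaf 2, emit neighbor 4.
Step 9: leaves = {4,10}. Remove smallest leaf 4, emit neighbor 11.
Done: 2 vertices remain (10, 11). Sequence = [6 2 11 3 8 9 2 4 11]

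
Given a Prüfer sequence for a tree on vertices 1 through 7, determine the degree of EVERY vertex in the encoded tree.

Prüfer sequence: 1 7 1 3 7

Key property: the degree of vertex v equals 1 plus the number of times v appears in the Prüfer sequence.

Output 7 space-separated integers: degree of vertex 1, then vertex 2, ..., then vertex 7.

Answer: 3 1 2 1 1 1 3

Derivation:
p_1 = 1: count[1] becomes 1
p_2 = 7: count[7] becomes 1
p_3 = 1: count[1] becomes 2
p_4 = 3: count[3] becomes 1
p_5 = 7: count[7] becomes 2
Degrees (1 + count): deg[1]=1+2=3, deg[2]=1+0=1, deg[3]=1+1=2, deg[4]=1+0=1, deg[5]=1+0=1, deg[6]=1+0=1, deg[7]=1+2=3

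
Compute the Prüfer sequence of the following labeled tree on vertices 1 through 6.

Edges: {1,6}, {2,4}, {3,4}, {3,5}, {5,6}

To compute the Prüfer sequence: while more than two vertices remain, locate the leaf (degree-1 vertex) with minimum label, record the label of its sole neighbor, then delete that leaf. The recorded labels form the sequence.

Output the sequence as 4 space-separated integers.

Answer: 6 4 3 5

Derivation:
Step 1: leaves = {1,2}. Remove smallest leaf 1, emit neighbor 6.
Step 2: leaves = {2,6}. Remove smallest leaf 2, emit neighbor 4.
Step 3: leaves = {4,6}. Remove smallest leaf 4, emit neighbor 3.
Step 4: leaves = {3,6}. Remove smallest leaf 3, emit neighbor 5.
Done: 2 vertices remain (5, 6). Sequence = [6 4 3 5]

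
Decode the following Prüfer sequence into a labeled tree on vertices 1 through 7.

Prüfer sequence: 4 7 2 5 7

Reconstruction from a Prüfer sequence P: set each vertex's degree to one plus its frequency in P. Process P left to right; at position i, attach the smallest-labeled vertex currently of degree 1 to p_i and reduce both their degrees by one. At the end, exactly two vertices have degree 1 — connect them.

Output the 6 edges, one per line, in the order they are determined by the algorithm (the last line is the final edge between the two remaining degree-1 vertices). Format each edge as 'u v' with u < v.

Initial degrees: {1:1, 2:2, 3:1, 4:2, 5:2, 6:1, 7:3}
Step 1: smallest deg-1 vertex = 1, p_1 = 4. Add edge {1,4}. Now deg[1]=0, deg[4]=1.
Step 2: smallest deg-1 vertex = 3, p_2 = 7. Add edge {3,7}. Now deg[3]=0, deg[7]=2.
Step 3: smallest deg-1 vertex = 4, p_3 = 2. Add edge {2,4}. Now deg[4]=0, deg[2]=1.
Step 4: smallest deg-1 vertex = 2, p_4 = 5. Add edge {2,5}. Now deg[2]=0, deg[5]=1.
Step 5: smallest deg-1 vertex = 5, p_5 = 7. Add edge {5,7}. Now deg[5]=0, deg[7]=1.
Final: two remaining deg-1 vertices are 6, 7. Add edge {6,7}.

Answer: 1 4
3 7
2 4
2 5
5 7
6 7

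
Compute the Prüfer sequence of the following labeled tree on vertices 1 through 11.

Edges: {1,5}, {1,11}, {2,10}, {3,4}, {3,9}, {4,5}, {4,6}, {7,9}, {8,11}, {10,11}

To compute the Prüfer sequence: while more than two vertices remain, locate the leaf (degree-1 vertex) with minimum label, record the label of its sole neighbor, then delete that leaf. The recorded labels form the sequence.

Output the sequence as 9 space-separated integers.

Step 1: leaves = {2,6,7,8}. Remove smallest leaf 2, emit neighbor 10.
Step 2: leaves = {6,7,8,10}. Remove smallest leaf 6, emit neighbor 4.
Step 3: leaves = {7,8,10}. Remove smallest leaf 7, emit neighbor 9.
Step 4: leaves = {8,9,10}. Remove smallest leaf 8, emit neighbor 11.
Step 5: leaves = {9,10}. Remove smallest leaf 9, emit neighbor 3.
Step 6: leaves = {3,10}. Remove smallest leaf 3, emit neighbor 4.
Step 7: leaves = {4,10}. Remove smallest leaf 4, emit neighbor 5.
Step 8: leaves = {5,10}. Remove smallest leaf 5, emit neighbor 1.
Step 9: leaves = {1,10}. Remove smallest leaf 1, emit neighbor 11.
Done: 2 vertices remain (10, 11). Sequence = [10 4 9 11 3 4 5 1 11]

Answer: 10 4 9 11 3 4 5 1 11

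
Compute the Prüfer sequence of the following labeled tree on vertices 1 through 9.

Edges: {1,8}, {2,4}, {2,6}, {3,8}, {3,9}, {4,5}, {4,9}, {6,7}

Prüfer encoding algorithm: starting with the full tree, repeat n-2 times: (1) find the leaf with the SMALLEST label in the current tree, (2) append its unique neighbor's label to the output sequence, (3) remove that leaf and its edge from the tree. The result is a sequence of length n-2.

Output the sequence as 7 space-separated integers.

Answer: 8 4 6 2 4 9 3

Derivation:
Step 1: leaves = {1,5,7}. Remove smallest leaf 1, emit neighbor 8.
Step 2: leaves = {5,7,8}. Remove smallest leaf 5, emit neighbor 4.
Step 3: leaves = {7,8}. Remove smallest leaf 7, emit neighbor 6.
Step 4: leaves = {6,8}. Remove smallest leaf 6, emit neighbor 2.
Step 5: leaves = {2,8}. Remove smallest leaf 2, emit neighbor 4.
Step 6: leaves = {4,8}. Remove smallest leaf 4, emit neighbor 9.
Step 7: leaves = {8,9}. Remove smallest leaf 8, emit neighbor 3.
Done: 2 vertices remain (3, 9). Sequence = [8 4 6 2 4 9 3]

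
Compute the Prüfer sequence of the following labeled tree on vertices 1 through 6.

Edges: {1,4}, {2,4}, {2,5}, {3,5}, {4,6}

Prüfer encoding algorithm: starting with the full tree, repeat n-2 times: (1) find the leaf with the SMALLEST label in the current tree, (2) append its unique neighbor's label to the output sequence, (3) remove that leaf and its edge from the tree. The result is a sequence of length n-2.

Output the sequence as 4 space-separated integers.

Step 1: leaves = {1,3,6}. Remove smallest leaf 1, emit neighbor 4.
Step 2: leaves = {3,6}. Remove smallest leaf 3, emit neighbor 5.
Step 3: leaves = {5,6}. Remove smallest leaf 5, emit neighbor 2.
Step 4: leaves = {2,6}. Remove smallest leaf 2, emit neighbor 4.
Done: 2 vertices remain (4, 6). Sequence = [4 5 2 4]

Answer: 4 5 2 4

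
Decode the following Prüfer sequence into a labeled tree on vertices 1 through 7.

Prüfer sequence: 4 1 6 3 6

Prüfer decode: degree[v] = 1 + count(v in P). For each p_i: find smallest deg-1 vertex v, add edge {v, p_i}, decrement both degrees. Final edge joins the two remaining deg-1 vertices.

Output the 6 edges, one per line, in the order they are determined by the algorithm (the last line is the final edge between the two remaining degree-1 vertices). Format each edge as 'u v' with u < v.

Answer: 2 4
1 4
1 6
3 5
3 6
6 7

Derivation:
Initial degrees: {1:2, 2:1, 3:2, 4:2, 5:1, 6:3, 7:1}
Step 1: smallest deg-1 vertex = 2, p_1 = 4. Add edge {2,4}. Now deg[2]=0, deg[4]=1.
Step 2: smallest deg-1 vertex = 4, p_2 = 1. Add edge {1,4}. Now deg[4]=0, deg[1]=1.
Step 3: smallest deg-1 vertex = 1, p_3 = 6. Add edge {1,6}. Now deg[1]=0, deg[6]=2.
Step 4: smallest deg-1 vertex = 5, p_4 = 3. Add edge {3,5}. Now deg[5]=0, deg[3]=1.
Step 5: smallest deg-1 vertex = 3, p_5 = 6. Add edge {3,6}. Now deg[3]=0, deg[6]=1.
Final: two remaining deg-1 vertices are 6, 7. Add edge {6,7}.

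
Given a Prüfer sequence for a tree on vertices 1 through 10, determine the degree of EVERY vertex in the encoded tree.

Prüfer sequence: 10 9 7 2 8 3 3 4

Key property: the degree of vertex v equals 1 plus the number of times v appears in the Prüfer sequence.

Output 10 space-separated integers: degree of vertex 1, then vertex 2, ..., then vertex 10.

p_1 = 10: count[10] becomes 1
p_2 = 9: count[9] becomes 1
p_3 = 7: count[7] becomes 1
p_4 = 2: count[2] becomes 1
p_5 = 8: count[8] becomes 1
p_6 = 3: count[3] becomes 1
p_7 = 3: count[3] becomes 2
p_8 = 4: count[4] becomes 1
Degrees (1 + count): deg[1]=1+0=1, deg[2]=1+1=2, deg[3]=1+2=3, deg[4]=1+1=2, deg[5]=1+0=1, deg[6]=1+0=1, deg[7]=1+1=2, deg[8]=1+1=2, deg[9]=1+1=2, deg[10]=1+1=2

Answer: 1 2 3 2 1 1 2 2 2 2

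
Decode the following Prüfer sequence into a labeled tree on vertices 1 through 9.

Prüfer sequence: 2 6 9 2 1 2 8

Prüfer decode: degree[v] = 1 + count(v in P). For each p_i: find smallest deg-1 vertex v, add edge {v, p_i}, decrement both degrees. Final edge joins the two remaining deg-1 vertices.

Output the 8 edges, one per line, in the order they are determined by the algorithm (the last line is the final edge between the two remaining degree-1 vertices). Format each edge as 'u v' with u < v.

Answer: 2 3
4 6
5 9
2 6
1 7
1 2
2 8
8 9

Derivation:
Initial degrees: {1:2, 2:4, 3:1, 4:1, 5:1, 6:2, 7:1, 8:2, 9:2}
Step 1: smallest deg-1 vertex = 3, p_1 = 2. Add edge {2,3}. Now deg[3]=0, deg[2]=3.
Step 2: smallest deg-1 vertex = 4, p_2 = 6. Add edge {4,6}. Now deg[4]=0, deg[6]=1.
Step 3: smallest deg-1 vertex = 5, p_3 = 9. Add edge {5,9}. Now deg[5]=0, deg[9]=1.
Step 4: smallest deg-1 vertex = 6, p_4 = 2. Add edge {2,6}. Now deg[6]=0, deg[2]=2.
Step 5: smallest deg-1 vertex = 7, p_5 = 1. Add edge {1,7}. Now deg[7]=0, deg[1]=1.
Step 6: smallest deg-1 vertex = 1, p_6 = 2. Add edge {1,2}. Now deg[1]=0, deg[2]=1.
Step 7: smallest deg-1 vertex = 2, p_7 = 8. Add edge {2,8}. Now deg[2]=0, deg[8]=1.
Final: two remaining deg-1 vertices are 8, 9. Add edge {8,9}.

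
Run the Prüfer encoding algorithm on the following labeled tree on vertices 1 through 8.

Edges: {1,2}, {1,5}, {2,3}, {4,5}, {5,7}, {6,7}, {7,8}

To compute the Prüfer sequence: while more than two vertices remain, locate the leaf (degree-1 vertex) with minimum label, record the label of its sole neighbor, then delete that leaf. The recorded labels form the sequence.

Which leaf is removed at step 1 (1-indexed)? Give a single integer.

Step 1: current leaves = {3,4,6,8}. Remove leaf 3 (neighbor: 2).

Answer: 3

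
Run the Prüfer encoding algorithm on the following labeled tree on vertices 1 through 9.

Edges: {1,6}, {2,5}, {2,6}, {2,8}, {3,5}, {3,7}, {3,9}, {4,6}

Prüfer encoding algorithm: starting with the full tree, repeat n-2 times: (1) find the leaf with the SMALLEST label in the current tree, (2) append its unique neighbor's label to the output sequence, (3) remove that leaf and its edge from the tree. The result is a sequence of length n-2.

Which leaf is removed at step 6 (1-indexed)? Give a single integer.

Answer: 2

Derivation:
Step 1: current leaves = {1,4,7,8,9}. Remove leaf 1 (neighbor: 6).
Step 2: current leaves = {4,7,8,9}. Remove leaf 4 (neighbor: 6).
Step 3: current leaves = {6,7,8,9}. Remove leaf 6 (neighbor: 2).
Step 4: current leaves = {7,8,9}. Remove leaf 7 (neighbor: 3).
Step 5: current leaves = {8,9}. Remove leaf 8 (neighbor: 2).
Step 6: current leaves = {2,9}. Remove leaf 2 (neighbor: 5).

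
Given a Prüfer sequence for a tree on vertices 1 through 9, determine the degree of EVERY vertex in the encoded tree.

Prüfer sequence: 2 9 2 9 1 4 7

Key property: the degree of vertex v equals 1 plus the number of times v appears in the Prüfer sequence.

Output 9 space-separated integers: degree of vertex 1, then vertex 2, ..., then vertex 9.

Answer: 2 3 1 2 1 1 2 1 3

Derivation:
p_1 = 2: count[2] becomes 1
p_2 = 9: count[9] becomes 1
p_3 = 2: count[2] becomes 2
p_4 = 9: count[9] becomes 2
p_5 = 1: count[1] becomes 1
p_6 = 4: count[4] becomes 1
p_7 = 7: count[7] becomes 1
Degrees (1 + count): deg[1]=1+1=2, deg[2]=1+2=3, deg[3]=1+0=1, deg[4]=1+1=2, deg[5]=1+0=1, deg[6]=1+0=1, deg[7]=1+1=2, deg[8]=1+0=1, deg[9]=1+2=3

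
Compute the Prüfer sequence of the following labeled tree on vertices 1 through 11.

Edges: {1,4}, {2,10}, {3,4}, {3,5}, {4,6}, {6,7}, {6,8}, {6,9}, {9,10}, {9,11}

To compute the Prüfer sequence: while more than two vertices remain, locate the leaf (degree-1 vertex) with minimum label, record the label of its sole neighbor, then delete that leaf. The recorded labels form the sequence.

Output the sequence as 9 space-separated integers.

Answer: 4 10 3 4 6 6 6 9 9

Derivation:
Step 1: leaves = {1,2,5,7,8,11}. Remove smallest leaf 1, emit neighbor 4.
Step 2: leaves = {2,5,7,8,11}. Remove smallest leaf 2, emit neighbor 10.
Step 3: leaves = {5,7,8,10,11}. Remove smallest leaf 5, emit neighbor 3.
Step 4: leaves = {3,7,8,10,11}. Remove smallest leaf 3, emit neighbor 4.
Step 5: leaves = {4,7,8,10,11}. Remove smallest leaf 4, emit neighbor 6.
Step 6: leaves = {7,8,10,11}. Remove smallest leaf 7, emit neighbor 6.
Step 7: leaves = {8,10,11}. Remove smallest leaf 8, emit neighbor 6.
Step 8: leaves = {6,10,11}. Remove smallest leaf 6, emit neighbor 9.
Step 9: leaves = {10,11}. Remove smallest leaf 10, emit neighbor 9.
Done: 2 vertices remain (9, 11). Sequence = [4 10 3 4 6 6 6 9 9]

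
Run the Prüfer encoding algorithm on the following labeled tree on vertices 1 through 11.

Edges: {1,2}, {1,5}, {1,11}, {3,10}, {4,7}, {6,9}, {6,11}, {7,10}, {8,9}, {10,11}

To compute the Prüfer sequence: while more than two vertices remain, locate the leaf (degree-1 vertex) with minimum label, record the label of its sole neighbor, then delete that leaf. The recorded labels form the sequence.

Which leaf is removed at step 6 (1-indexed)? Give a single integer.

Answer: 7

Derivation:
Step 1: current leaves = {2,3,4,5,8}. Remove leaf 2 (neighbor: 1).
Step 2: current leaves = {3,4,5,8}. Remove leaf 3 (neighbor: 10).
Step 3: current leaves = {4,5,8}. Remove leaf 4 (neighbor: 7).
Step 4: current leaves = {5,7,8}. Remove leaf 5 (neighbor: 1).
Step 5: current leaves = {1,7,8}. Remove leaf 1 (neighbor: 11).
Step 6: current leaves = {7,8}. Remove leaf 7 (neighbor: 10).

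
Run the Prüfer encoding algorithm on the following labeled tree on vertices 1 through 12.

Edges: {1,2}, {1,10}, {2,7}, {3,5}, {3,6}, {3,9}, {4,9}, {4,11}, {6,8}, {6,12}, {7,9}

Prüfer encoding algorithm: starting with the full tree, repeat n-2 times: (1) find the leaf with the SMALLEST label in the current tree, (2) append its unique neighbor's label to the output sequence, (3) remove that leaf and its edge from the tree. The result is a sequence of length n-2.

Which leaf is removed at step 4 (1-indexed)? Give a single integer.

Answer: 1

Derivation:
Step 1: current leaves = {5,8,10,11,12}. Remove leaf 5 (neighbor: 3).
Step 2: current leaves = {8,10,11,12}. Remove leaf 8 (neighbor: 6).
Step 3: current leaves = {10,11,12}. Remove leaf 10 (neighbor: 1).
Step 4: current leaves = {1,11,12}. Remove leaf 1 (neighbor: 2).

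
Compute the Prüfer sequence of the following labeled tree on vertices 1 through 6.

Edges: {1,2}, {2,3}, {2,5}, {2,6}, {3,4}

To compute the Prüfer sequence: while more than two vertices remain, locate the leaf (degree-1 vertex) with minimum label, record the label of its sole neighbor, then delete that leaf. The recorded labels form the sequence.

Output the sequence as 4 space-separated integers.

Step 1: leaves = {1,4,5,6}. Remove smallest leaf 1, emit neighbor 2.
Step 2: leaves = {4,5,6}. Remove smallest leaf 4, emit neighbor 3.
Step 3: leaves = {3,5,6}. Remove smallest leaf 3, emit neighbor 2.
Step 4: leaves = {5,6}. Remove smallest leaf 5, emit neighbor 2.
Done: 2 vertices remain (2, 6). Sequence = [2 3 2 2]

Answer: 2 3 2 2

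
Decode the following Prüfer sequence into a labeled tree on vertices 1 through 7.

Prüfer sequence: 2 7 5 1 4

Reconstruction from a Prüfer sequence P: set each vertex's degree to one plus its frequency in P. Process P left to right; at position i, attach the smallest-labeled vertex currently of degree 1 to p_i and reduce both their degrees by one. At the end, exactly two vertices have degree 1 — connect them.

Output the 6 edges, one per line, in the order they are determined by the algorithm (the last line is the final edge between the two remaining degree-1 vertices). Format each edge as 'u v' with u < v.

Initial degrees: {1:2, 2:2, 3:1, 4:2, 5:2, 6:1, 7:2}
Step 1: smallest deg-1 vertex = 3, p_1 = 2. Add edge {2,3}. Now deg[3]=0, deg[2]=1.
Step 2: smallest deg-1 vertex = 2, p_2 = 7. Add edge {2,7}. Now deg[2]=0, deg[7]=1.
Step 3: smallest deg-1 vertex = 6, p_3 = 5. Add edge {5,6}. Now deg[6]=0, deg[5]=1.
Step 4: smallest deg-1 vertex = 5, p_4 = 1. Add edge {1,5}. Now deg[5]=0, deg[1]=1.
Step 5: smallest deg-1 vertex = 1, p_5 = 4. Add edge {1,4}. Now deg[1]=0, deg[4]=1.
Final: two remaining deg-1 vertices are 4, 7. Add edge {4,7}.

Answer: 2 3
2 7
5 6
1 5
1 4
4 7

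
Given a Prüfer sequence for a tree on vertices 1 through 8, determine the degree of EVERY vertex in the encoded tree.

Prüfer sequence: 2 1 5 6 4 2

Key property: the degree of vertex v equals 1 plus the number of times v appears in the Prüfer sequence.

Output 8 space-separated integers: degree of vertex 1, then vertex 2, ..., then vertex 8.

p_1 = 2: count[2] becomes 1
p_2 = 1: count[1] becomes 1
p_3 = 5: count[5] becomes 1
p_4 = 6: count[6] becomes 1
p_5 = 4: count[4] becomes 1
p_6 = 2: count[2] becomes 2
Degrees (1 + count): deg[1]=1+1=2, deg[2]=1+2=3, deg[3]=1+0=1, deg[4]=1+1=2, deg[5]=1+1=2, deg[6]=1+1=2, deg[7]=1+0=1, deg[8]=1+0=1

Answer: 2 3 1 2 2 2 1 1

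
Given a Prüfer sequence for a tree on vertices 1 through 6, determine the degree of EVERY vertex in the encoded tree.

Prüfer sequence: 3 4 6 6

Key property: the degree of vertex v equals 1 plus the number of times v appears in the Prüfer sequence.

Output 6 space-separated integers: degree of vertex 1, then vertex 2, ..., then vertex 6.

Answer: 1 1 2 2 1 3

Derivation:
p_1 = 3: count[3] becomes 1
p_2 = 4: count[4] becomes 1
p_3 = 6: count[6] becomes 1
p_4 = 6: count[6] becomes 2
Degrees (1 + count): deg[1]=1+0=1, deg[2]=1+0=1, deg[3]=1+1=2, deg[4]=1+1=2, deg[5]=1+0=1, deg[6]=1+2=3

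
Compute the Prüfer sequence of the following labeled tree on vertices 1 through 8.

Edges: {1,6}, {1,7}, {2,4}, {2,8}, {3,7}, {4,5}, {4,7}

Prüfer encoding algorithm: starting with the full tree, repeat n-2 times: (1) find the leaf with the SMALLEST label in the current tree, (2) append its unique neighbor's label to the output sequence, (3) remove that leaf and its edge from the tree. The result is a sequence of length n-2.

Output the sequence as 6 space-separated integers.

Answer: 7 4 1 7 4 2

Derivation:
Step 1: leaves = {3,5,6,8}. Remove smallest leaf 3, emit neighbor 7.
Step 2: leaves = {5,6,8}. Remove smallest leaf 5, emit neighbor 4.
Step 3: leaves = {6,8}. Remove smallest leaf 6, emit neighbor 1.
Step 4: leaves = {1,8}. Remove smallest leaf 1, emit neighbor 7.
Step 5: leaves = {7,8}. Remove smallest leaf 7, emit neighbor 4.
Step 6: leaves = {4,8}. Remove smallest leaf 4, emit neighbor 2.
Done: 2 vertices remain (2, 8). Sequence = [7 4 1 7 4 2]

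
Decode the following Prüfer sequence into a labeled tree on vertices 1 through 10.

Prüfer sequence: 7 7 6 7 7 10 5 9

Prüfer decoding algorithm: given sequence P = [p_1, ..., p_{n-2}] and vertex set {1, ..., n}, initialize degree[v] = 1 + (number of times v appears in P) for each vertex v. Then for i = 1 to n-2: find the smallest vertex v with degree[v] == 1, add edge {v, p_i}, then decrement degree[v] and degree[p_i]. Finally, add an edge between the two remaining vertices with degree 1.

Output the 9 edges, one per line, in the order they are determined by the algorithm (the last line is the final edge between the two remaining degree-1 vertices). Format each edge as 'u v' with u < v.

Initial degrees: {1:1, 2:1, 3:1, 4:1, 5:2, 6:2, 7:5, 8:1, 9:2, 10:2}
Step 1: smallest deg-1 vertex = 1, p_1 = 7. Add edge {1,7}. Now deg[1]=0, deg[7]=4.
Step 2: smallest deg-1 vertex = 2, p_2 = 7. Add edge {2,7}. Now deg[2]=0, deg[7]=3.
Step 3: smallest deg-1 vertex = 3, p_3 = 6. Add edge {3,6}. Now deg[3]=0, deg[6]=1.
Step 4: smallest deg-1 vertex = 4, p_4 = 7. Add edge {4,7}. Now deg[4]=0, deg[7]=2.
Step 5: smallest deg-1 vertex = 6, p_5 = 7. Add edge {6,7}. Now deg[6]=0, deg[7]=1.
Step 6: smallest deg-1 vertex = 7, p_6 = 10. Add edge {7,10}. Now deg[7]=0, deg[10]=1.
Step 7: smallest deg-1 vertex = 8, p_7 = 5. Add edge {5,8}. Now deg[8]=0, deg[5]=1.
Step 8: smallest deg-1 vertex = 5, p_8 = 9. Add edge {5,9}. Now deg[5]=0, deg[9]=1.
Final: two remaining deg-1 vertices are 9, 10. Add edge {9,10}.

Answer: 1 7
2 7
3 6
4 7
6 7
7 10
5 8
5 9
9 10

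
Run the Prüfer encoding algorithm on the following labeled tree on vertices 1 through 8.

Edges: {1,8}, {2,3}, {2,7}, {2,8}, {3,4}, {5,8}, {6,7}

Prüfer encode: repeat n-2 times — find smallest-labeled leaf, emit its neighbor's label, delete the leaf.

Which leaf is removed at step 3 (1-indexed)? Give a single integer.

Step 1: current leaves = {1,4,5,6}. Remove leaf 1 (neighbor: 8).
Step 2: current leaves = {4,5,6}. Remove leaf 4 (neighbor: 3).
Step 3: current leaves = {3,5,6}. Remove leaf 3 (neighbor: 2).

Answer: 3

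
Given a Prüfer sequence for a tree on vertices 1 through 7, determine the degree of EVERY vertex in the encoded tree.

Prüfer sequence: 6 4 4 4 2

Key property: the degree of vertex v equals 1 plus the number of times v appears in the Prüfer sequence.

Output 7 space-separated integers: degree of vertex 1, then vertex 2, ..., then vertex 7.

Answer: 1 2 1 4 1 2 1

Derivation:
p_1 = 6: count[6] becomes 1
p_2 = 4: count[4] becomes 1
p_3 = 4: count[4] becomes 2
p_4 = 4: count[4] becomes 3
p_5 = 2: count[2] becomes 1
Degrees (1 + count): deg[1]=1+0=1, deg[2]=1+1=2, deg[3]=1+0=1, deg[4]=1+3=4, deg[5]=1+0=1, deg[6]=1+1=2, deg[7]=1+0=1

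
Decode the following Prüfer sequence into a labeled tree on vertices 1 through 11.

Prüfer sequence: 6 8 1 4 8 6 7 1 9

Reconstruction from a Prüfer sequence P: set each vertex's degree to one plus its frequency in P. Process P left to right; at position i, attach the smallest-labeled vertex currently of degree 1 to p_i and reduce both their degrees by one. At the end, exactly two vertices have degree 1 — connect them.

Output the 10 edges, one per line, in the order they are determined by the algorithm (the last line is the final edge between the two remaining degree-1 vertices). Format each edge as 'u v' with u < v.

Initial degrees: {1:3, 2:1, 3:1, 4:2, 5:1, 6:3, 7:2, 8:3, 9:2, 10:1, 11:1}
Step 1: smallest deg-1 vertex = 2, p_1 = 6. Add edge {2,6}. Now deg[2]=0, deg[6]=2.
Step 2: smallest deg-1 vertex = 3, p_2 = 8. Add edge {3,8}. Now deg[3]=0, deg[8]=2.
Step 3: smallest deg-1 vertex = 5, p_3 = 1. Add edge {1,5}. Now deg[5]=0, deg[1]=2.
Step 4: smallest deg-1 vertex = 10, p_4 = 4. Add edge {4,10}. Now deg[10]=0, deg[4]=1.
Step 5: smallest deg-1 vertex = 4, p_5 = 8. Add edge {4,8}. Now deg[4]=0, deg[8]=1.
Step 6: smallest deg-1 vertex = 8, p_6 = 6. Add edge {6,8}. Now deg[8]=0, deg[6]=1.
Step 7: smallest deg-1 vertex = 6, p_7 = 7. Add edge {6,7}. Now deg[6]=0, deg[7]=1.
Step 8: smallest deg-1 vertex = 7, p_8 = 1. Add edge {1,7}. Now deg[7]=0, deg[1]=1.
Step 9: smallest deg-1 vertex = 1, p_9 = 9. Add edge {1,9}. Now deg[1]=0, deg[9]=1.
Final: two remaining deg-1 vertices are 9, 11. Add edge {9,11}.

Answer: 2 6
3 8
1 5
4 10
4 8
6 8
6 7
1 7
1 9
9 11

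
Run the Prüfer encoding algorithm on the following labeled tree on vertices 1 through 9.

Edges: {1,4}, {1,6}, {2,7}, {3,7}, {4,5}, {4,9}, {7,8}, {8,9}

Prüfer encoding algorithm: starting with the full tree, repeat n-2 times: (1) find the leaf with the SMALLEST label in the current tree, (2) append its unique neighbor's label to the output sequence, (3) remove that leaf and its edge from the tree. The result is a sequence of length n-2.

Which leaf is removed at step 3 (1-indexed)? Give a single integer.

Answer: 5

Derivation:
Step 1: current leaves = {2,3,5,6}. Remove leaf 2 (neighbor: 7).
Step 2: current leaves = {3,5,6}. Remove leaf 3 (neighbor: 7).
Step 3: current leaves = {5,6,7}. Remove leaf 5 (neighbor: 4).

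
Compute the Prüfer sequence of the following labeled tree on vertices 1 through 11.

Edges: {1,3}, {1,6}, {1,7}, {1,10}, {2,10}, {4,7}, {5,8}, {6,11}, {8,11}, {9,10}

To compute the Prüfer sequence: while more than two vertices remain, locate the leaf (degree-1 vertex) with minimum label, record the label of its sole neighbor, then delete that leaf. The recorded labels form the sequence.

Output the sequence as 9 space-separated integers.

Answer: 10 1 7 8 1 11 10 1 6

Derivation:
Step 1: leaves = {2,3,4,5,9}. Remove smallest leaf 2, emit neighbor 10.
Step 2: leaves = {3,4,5,9}. Remove smallest leaf 3, emit neighbor 1.
Step 3: leaves = {4,5,9}. Remove smallest leaf 4, emit neighbor 7.
Step 4: leaves = {5,7,9}. Remove smallest leaf 5, emit neighbor 8.
Step 5: leaves = {7,8,9}. Remove smallest leaf 7, emit neighbor 1.
Step 6: leaves = {8,9}. Remove smallest leaf 8, emit neighbor 11.
Step 7: leaves = {9,11}. Remove smallest leaf 9, emit neighbor 10.
Step 8: leaves = {10,11}. Remove smallest leaf 10, emit neighbor 1.
Step 9: leaves = {1,11}. Remove smallest leaf 1, emit neighbor 6.
Done: 2 vertices remain (6, 11). Sequence = [10 1 7 8 1 11 10 1 6]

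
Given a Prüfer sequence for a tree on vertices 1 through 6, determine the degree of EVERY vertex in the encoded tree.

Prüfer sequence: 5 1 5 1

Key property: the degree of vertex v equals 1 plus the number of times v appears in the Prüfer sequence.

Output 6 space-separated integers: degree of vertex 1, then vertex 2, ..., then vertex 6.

Answer: 3 1 1 1 3 1

Derivation:
p_1 = 5: count[5] becomes 1
p_2 = 1: count[1] becomes 1
p_3 = 5: count[5] becomes 2
p_4 = 1: count[1] becomes 2
Degrees (1 + count): deg[1]=1+2=3, deg[2]=1+0=1, deg[3]=1+0=1, deg[4]=1+0=1, deg[5]=1+2=3, deg[6]=1+0=1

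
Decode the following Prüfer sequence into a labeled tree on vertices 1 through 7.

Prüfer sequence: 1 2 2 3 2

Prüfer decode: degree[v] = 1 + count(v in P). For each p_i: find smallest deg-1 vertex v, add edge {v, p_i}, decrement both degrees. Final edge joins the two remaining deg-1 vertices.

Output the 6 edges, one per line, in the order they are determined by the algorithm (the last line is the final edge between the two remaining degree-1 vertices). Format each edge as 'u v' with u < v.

Initial degrees: {1:2, 2:4, 3:2, 4:1, 5:1, 6:1, 7:1}
Step 1: smallest deg-1 vertex = 4, p_1 = 1. Add edge {1,4}. Now deg[4]=0, deg[1]=1.
Step 2: smallest deg-1 vertex = 1, p_2 = 2. Add edge {1,2}. Now deg[1]=0, deg[2]=3.
Step 3: smallest deg-1 vertex = 5, p_3 = 2. Add edge {2,5}. Now deg[5]=0, deg[2]=2.
Step 4: smallest deg-1 vertex = 6, p_4 = 3. Add edge {3,6}. Now deg[6]=0, deg[3]=1.
Step 5: smallest deg-1 vertex = 3, p_5 = 2. Add edge {2,3}. Now deg[3]=0, deg[2]=1.
Final: two remaining deg-1 vertices are 2, 7. Add edge {2,7}.

Answer: 1 4
1 2
2 5
3 6
2 3
2 7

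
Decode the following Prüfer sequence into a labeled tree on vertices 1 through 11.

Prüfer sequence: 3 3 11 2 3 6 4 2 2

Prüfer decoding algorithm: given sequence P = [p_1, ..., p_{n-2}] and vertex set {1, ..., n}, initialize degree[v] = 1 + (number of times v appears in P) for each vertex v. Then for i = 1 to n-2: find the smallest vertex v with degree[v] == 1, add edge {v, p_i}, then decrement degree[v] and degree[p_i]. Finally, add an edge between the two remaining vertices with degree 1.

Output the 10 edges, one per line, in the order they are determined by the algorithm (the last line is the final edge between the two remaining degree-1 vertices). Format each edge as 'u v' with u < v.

Answer: 1 3
3 5
7 11
2 8
3 9
3 6
4 6
2 4
2 10
2 11

Derivation:
Initial degrees: {1:1, 2:4, 3:4, 4:2, 5:1, 6:2, 7:1, 8:1, 9:1, 10:1, 11:2}
Step 1: smallest deg-1 vertex = 1, p_1 = 3. Add edge {1,3}. Now deg[1]=0, deg[3]=3.
Step 2: smallest deg-1 vertex = 5, p_2 = 3. Add edge {3,5}. Now deg[5]=0, deg[3]=2.
Step 3: smallest deg-1 vertex = 7, p_3 = 11. Add edge {7,11}. Now deg[7]=0, deg[11]=1.
Step 4: smallest deg-1 vertex = 8, p_4 = 2. Add edge {2,8}. Now deg[8]=0, deg[2]=3.
Step 5: smallest deg-1 vertex = 9, p_5 = 3. Add edge {3,9}. Now deg[9]=0, deg[3]=1.
Step 6: smallest deg-1 vertex = 3, p_6 = 6. Add edge {3,6}. Now deg[3]=0, deg[6]=1.
Step 7: smallest deg-1 vertex = 6, p_7 = 4. Add edge {4,6}. Now deg[6]=0, deg[4]=1.
Step 8: smallest deg-1 vertex = 4, p_8 = 2. Add edge {2,4}. Now deg[4]=0, deg[2]=2.
Step 9: smallest deg-1 vertex = 10, p_9 = 2. Add edge {2,10}. Now deg[10]=0, deg[2]=1.
Final: two remaining deg-1 vertices are 2, 11. Add edge {2,11}.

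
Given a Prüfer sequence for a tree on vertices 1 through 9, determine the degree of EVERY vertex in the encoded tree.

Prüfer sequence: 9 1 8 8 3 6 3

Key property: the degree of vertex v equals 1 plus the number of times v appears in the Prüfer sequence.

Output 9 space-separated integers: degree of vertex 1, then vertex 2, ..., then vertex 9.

Answer: 2 1 3 1 1 2 1 3 2

Derivation:
p_1 = 9: count[9] becomes 1
p_2 = 1: count[1] becomes 1
p_3 = 8: count[8] becomes 1
p_4 = 8: count[8] becomes 2
p_5 = 3: count[3] becomes 1
p_6 = 6: count[6] becomes 1
p_7 = 3: count[3] becomes 2
Degrees (1 + count): deg[1]=1+1=2, deg[2]=1+0=1, deg[3]=1+2=3, deg[4]=1+0=1, deg[5]=1+0=1, deg[6]=1+1=2, deg[7]=1+0=1, deg[8]=1+2=3, deg[9]=1+1=2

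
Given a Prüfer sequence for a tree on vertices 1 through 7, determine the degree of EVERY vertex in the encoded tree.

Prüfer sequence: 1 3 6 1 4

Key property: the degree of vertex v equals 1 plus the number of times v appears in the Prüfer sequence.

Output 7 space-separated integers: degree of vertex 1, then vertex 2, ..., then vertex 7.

p_1 = 1: count[1] becomes 1
p_2 = 3: count[3] becomes 1
p_3 = 6: count[6] becomes 1
p_4 = 1: count[1] becomes 2
p_5 = 4: count[4] becomes 1
Degrees (1 + count): deg[1]=1+2=3, deg[2]=1+0=1, deg[3]=1+1=2, deg[4]=1+1=2, deg[5]=1+0=1, deg[6]=1+1=2, deg[7]=1+0=1

Answer: 3 1 2 2 1 2 1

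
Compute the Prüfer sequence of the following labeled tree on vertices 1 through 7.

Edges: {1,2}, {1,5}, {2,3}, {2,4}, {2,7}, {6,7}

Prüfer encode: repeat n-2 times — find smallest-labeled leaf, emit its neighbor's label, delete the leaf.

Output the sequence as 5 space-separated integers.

Step 1: leaves = {3,4,5,6}. Remove smallest leaf 3, emit neighbor 2.
Step 2: leaves = {4,5,6}. Remove smallest leaf 4, emit neighbor 2.
Step 3: leaves = {5,6}. Remove smallest leaf 5, emit neighbor 1.
Step 4: leaves = {1,6}. Remove smallest leaf 1, emit neighbor 2.
Step 5: leaves = {2,6}. Remove smallest leaf 2, emit neighbor 7.
Done: 2 vertices remain (6, 7). Sequence = [2 2 1 2 7]

Answer: 2 2 1 2 7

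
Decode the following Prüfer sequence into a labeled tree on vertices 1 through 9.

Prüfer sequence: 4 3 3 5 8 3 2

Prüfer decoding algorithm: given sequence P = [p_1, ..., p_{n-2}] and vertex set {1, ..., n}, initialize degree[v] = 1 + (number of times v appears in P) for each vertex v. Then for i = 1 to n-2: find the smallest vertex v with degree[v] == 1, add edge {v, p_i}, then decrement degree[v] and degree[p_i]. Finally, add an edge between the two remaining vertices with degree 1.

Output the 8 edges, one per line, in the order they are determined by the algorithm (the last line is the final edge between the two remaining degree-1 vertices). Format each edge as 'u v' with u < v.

Initial degrees: {1:1, 2:2, 3:4, 4:2, 5:2, 6:1, 7:1, 8:2, 9:1}
Step 1: smallest deg-1 vertex = 1, p_1 = 4. Add edge {1,4}. Now deg[1]=0, deg[4]=1.
Step 2: smallest deg-1 vertex = 4, p_2 = 3. Add edge {3,4}. Now deg[4]=0, deg[3]=3.
Step 3: smallest deg-1 vertex = 6, p_3 = 3. Add edge {3,6}. Now deg[6]=0, deg[3]=2.
Step 4: smallest deg-1 vertex = 7, p_4 = 5. Add edge {5,7}. Now deg[7]=0, deg[5]=1.
Step 5: smallest deg-1 vertex = 5, p_5 = 8. Add edge {5,8}. Now deg[5]=0, deg[8]=1.
Step 6: smallest deg-1 vertex = 8, p_6 = 3. Add edge {3,8}. Now deg[8]=0, deg[3]=1.
Step 7: smallest deg-1 vertex = 3, p_7 = 2. Add edge {2,3}. Now deg[3]=0, deg[2]=1.
Final: two remaining deg-1 vertices are 2, 9. Add edge {2,9}.

Answer: 1 4
3 4
3 6
5 7
5 8
3 8
2 3
2 9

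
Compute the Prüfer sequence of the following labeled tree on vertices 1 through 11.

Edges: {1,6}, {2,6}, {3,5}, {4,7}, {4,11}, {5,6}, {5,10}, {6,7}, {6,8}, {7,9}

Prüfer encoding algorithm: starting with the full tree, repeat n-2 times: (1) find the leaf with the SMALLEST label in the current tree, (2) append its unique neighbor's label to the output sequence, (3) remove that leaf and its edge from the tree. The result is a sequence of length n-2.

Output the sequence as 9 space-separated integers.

Answer: 6 6 5 6 7 5 6 7 4

Derivation:
Step 1: leaves = {1,2,3,8,9,10,11}. Remove smallest leaf 1, emit neighbor 6.
Step 2: leaves = {2,3,8,9,10,11}. Remove smallest leaf 2, emit neighbor 6.
Step 3: leaves = {3,8,9,10,11}. Remove smallest leaf 3, emit neighbor 5.
Step 4: leaves = {8,9,10,11}. Remove smallest leaf 8, emit neighbor 6.
Step 5: leaves = {9,10,11}. Remove smallest leaf 9, emit neighbor 7.
Step 6: leaves = {10,11}. Remove smallest leaf 10, emit neighbor 5.
Step 7: leaves = {5,11}. Remove smallest leaf 5, emit neighbor 6.
Step 8: leaves = {6,11}. Remove smallest leaf 6, emit neighbor 7.
Step 9: leaves = {7,11}. Remove smallest leaf 7, emit neighbor 4.
Done: 2 vertices remain (4, 11). Sequence = [6 6 5 6 7 5 6 7 4]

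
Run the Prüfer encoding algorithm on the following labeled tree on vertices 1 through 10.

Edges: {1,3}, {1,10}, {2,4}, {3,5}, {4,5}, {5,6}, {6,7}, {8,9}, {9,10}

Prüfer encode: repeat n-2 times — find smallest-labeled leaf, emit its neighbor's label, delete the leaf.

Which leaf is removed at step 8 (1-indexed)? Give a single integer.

Step 1: current leaves = {2,7,8}. Remove leaf 2 (neighbor: 4).
Step 2: current leaves = {4,7,8}. Remove leaf 4 (neighbor: 5).
Step 3: current leaves = {7,8}. Remove leaf 7 (neighbor: 6).
Step 4: current leaves = {6,8}. Remove leaf 6 (neighbor: 5).
Step 5: current leaves = {5,8}. Remove leaf 5 (neighbor: 3).
Step 6: current leaves = {3,8}. Remove leaf 3 (neighbor: 1).
Step 7: current leaves = {1,8}. Remove leaf 1 (neighbor: 10).
Step 8: current leaves = {8,10}. Remove leaf 8 (neighbor: 9).

Answer: 8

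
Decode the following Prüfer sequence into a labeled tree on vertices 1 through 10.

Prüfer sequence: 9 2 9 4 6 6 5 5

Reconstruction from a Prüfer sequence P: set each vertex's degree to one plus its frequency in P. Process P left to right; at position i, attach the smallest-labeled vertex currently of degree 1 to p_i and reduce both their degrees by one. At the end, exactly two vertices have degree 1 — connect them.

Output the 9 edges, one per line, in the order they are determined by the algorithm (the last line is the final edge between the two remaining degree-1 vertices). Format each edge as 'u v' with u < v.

Initial degrees: {1:1, 2:2, 3:1, 4:2, 5:3, 6:3, 7:1, 8:1, 9:3, 10:1}
Step 1: smallest deg-1 vertex = 1, p_1 = 9. Add edge {1,9}. Now deg[1]=0, deg[9]=2.
Step 2: smallest deg-1 vertex = 3, p_2 = 2. Add edge {2,3}. Now deg[3]=0, deg[2]=1.
Step 3: smallest deg-1 vertex = 2, p_3 = 9. Add edge {2,9}. Now deg[2]=0, deg[9]=1.
Step 4: smallest deg-1 vertex = 7, p_4 = 4. Add edge {4,7}. Now deg[7]=0, deg[4]=1.
Step 5: smallest deg-1 vertex = 4, p_5 = 6. Add edge {4,6}. Now deg[4]=0, deg[6]=2.
Step 6: smallest deg-1 vertex = 8, p_6 = 6. Add edge {6,8}. Now deg[8]=0, deg[6]=1.
Step 7: smallest deg-1 vertex = 6, p_7 = 5. Add edge {5,6}. Now deg[6]=0, deg[5]=2.
Step 8: smallest deg-1 vertex = 9, p_8 = 5. Add edge {5,9}. Now deg[9]=0, deg[5]=1.
Final: two remaining deg-1 vertices are 5, 10. Add edge {5,10}.

Answer: 1 9
2 3
2 9
4 7
4 6
6 8
5 6
5 9
5 10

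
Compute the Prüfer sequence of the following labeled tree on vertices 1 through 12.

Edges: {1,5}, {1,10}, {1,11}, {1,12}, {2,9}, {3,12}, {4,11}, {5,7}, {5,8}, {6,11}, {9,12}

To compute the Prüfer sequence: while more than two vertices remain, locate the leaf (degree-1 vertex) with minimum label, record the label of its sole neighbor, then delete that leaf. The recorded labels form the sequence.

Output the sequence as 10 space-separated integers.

Answer: 9 12 11 11 5 5 1 12 1 1

Derivation:
Step 1: leaves = {2,3,4,6,7,8,10}. Remove smallest leaf 2, emit neighbor 9.
Step 2: leaves = {3,4,6,7,8,9,10}. Remove smallest leaf 3, emit neighbor 12.
Step 3: leaves = {4,6,7,8,9,10}. Remove smallest leaf 4, emit neighbor 11.
Step 4: leaves = {6,7,8,9,10}. Remove smallest leaf 6, emit neighbor 11.
Step 5: leaves = {7,8,9,10,11}. Remove smallest leaf 7, emit neighbor 5.
Step 6: leaves = {8,9,10,11}. Remove smallest leaf 8, emit neighbor 5.
Step 7: leaves = {5,9,10,11}. Remove smallest leaf 5, emit neighbor 1.
Step 8: leaves = {9,10,11}. Remove smallest leaf 9, emit neighbor 12.
Step 9: leaves = {10,11,12}. Remove smallest leaf 10, emit neighbor 1.
Step 10: leaves = {11,12}. Remove smallest leaf 11, emit neighbor 1.
Done: 2 vertices remain (1, 12). Sequence = [9 12 11 11 5 5 1 12 1 1]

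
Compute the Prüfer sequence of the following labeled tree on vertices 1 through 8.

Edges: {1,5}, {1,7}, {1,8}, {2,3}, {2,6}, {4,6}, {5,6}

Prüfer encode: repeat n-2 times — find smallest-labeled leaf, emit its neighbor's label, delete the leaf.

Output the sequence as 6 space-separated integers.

Answer: 2 6 6 5 1 1

Derivation:
Step 1: leaves = {3,4,7,8}. Remove smallest leaf 3, emit neighbor 2.
Step 2: leaves = {2,4,7,8}. Remove smallest leaf 2, emit neighbor 6.
Step 3: leaves = {4,7,8}. Remove smallest leaf 4, emit neighbor 6.
Step 4: leaves = {6,7,8}. Remove smallest leaf 6, emit neighbor 5.
Step 5: leaves = {5,7,8}. Remove smallest leaf 5, emit neighbor 1.
Step 6: leaves = {7,8}. Remove smallest leaf 7, emit neighbor 1.
Done: 2 vertices remain (1, 8). Sequence = [2 6 6 5 1 1]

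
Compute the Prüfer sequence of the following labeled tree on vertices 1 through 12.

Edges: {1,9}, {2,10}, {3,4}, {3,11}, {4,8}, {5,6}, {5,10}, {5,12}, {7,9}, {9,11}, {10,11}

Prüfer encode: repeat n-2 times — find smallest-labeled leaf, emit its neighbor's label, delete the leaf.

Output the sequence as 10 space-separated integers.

Answer: 9 10 5 9 4 3 11 11 10 5

Derivation:
Step 1: leaves = {1,2,6,7,8,12}. Remove smallest leaf 1, emit neighbor 9.
Step 2: leaves = {2,6,7,8,12}. Remove smallest leaf 2, emit neighbor 10.
Step 3: leaves = {6,7,8,12}. Remove smallest leaf 6, emit neighbor 5.
Step 4: leaves = {7,8,12}. Remove smallest leaf 7, emit neighbor 9.
Step 5: leaves = {8,9,12}. Remove smallest leaf 8, emit neighbor 4.
Step 6: leaves = {4,9,12}. Remove smallest leaf 4, emit neighbor 3.
Step 7: leaves = {3,9,12}. Remove smallest leaf 3, emit neighbor 11.
Step 8: leaves = {9,12}. Remove smallest leaf 9, emit neighbor 11.
Step 9: leaves = {11,12}. Remove smallest leaf 11, emit neighbor 10.
Step 10: leaves = {10,12}. Remove smallest leaf 10, emit neighbor 5.
Done: 2 vertices remain (5, 12). Sequence = [9 10 5 9 4 3 11 11 10 5]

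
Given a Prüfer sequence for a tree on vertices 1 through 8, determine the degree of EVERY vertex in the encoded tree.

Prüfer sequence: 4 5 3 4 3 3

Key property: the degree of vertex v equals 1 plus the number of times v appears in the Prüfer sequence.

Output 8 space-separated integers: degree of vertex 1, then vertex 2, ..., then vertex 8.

Answer: 1 1 4 3 2 1 1 1

Derivation:
p_1 = 4: count[4] becomes 1
p_2 = 5: count[5] becomes 1
p_3 = 3: count[3] becomes 1
p_4 = 4: count[4] becomes 2
p_5 = 3: count[3] becomes 2
p_6 = 3: count[3] becomes 3
Degrees (1 + count): deg[1]=1+0=1, deg[2]=1+0=1, deg[3]=1+3=4, deg[4]=1+2=3, deg[5]=1+1=2, deg[6]=1+0=1, deg[7]=1+0=1, deg[8]=1+0=1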